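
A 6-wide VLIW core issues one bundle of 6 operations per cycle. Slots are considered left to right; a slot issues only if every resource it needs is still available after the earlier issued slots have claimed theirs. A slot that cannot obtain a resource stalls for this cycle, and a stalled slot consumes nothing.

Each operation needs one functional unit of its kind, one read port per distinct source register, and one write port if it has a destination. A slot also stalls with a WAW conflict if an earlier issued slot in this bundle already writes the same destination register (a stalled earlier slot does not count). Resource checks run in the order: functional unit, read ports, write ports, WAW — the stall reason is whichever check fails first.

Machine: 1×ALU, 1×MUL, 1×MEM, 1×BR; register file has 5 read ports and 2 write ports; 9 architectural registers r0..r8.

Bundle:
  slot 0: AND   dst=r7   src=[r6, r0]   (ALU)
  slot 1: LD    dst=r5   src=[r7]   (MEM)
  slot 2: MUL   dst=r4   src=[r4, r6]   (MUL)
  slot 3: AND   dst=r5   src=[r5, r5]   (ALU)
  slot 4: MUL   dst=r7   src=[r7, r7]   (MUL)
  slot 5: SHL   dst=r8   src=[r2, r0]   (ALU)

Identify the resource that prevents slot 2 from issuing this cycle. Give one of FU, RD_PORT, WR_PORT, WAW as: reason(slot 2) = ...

reason(slot 2) = WR_PORT

  0. ALU→r7 ⇒ go  {0A/1Mu/1Ld/1B | 3r 1w}
  1. MEM→r5 ⇒ go  {0A/1Mu/0Ld/1B | 2r 0w}
  2. MUL→r4 ⇒ no(WR_PORT)  {0A/1Mu/0Ld/1B | 2r 0w}
  3. ALU→r5 ⇒ no(FU)  {0A/1Mu/0Ld/1B | 2r 0w}
  4. MUL→r7 ⇒ no(WR_PORT)  {0A/1Mu/0Ld/1B | 2r 0w}
  5. ALU→r8 ⇒ no(FU)  {0A/1Mu/0Ld/1B | 2r 0w}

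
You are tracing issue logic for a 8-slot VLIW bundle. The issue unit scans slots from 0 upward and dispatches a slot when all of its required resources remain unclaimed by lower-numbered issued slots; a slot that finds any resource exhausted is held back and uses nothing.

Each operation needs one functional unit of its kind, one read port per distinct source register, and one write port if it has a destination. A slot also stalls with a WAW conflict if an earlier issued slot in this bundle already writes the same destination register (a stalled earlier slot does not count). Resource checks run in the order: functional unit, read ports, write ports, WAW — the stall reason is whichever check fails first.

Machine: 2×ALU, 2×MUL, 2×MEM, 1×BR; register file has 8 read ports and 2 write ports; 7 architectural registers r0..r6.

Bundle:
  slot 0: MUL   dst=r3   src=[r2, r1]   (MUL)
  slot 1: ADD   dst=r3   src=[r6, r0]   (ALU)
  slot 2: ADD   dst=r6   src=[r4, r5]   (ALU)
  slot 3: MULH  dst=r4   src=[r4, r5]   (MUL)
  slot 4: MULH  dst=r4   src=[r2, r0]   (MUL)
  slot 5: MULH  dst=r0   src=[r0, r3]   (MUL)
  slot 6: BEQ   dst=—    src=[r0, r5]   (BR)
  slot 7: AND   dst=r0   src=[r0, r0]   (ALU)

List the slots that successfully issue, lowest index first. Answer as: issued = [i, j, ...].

issued = [0, 2, 6]

slot 0 (MUL): ISSUE — free A2,Mu1,Ld2,B1 rp6 wp1
slot 1 (ALU): stall WAW — free A2,Mu1,Ld2,B1 rp6 wp1
slot 2 (ALU): ISSUE — free A1,Mu1,Ld2,B1 rp4 wp0
slot 3 (MUL): stall WR_PORT — free A1,Mu1,Ld2,B1 rp4 wp0
slot 4 (MUL): stall WR_PORT — free A1,Mu1,Ld2,B1 rp4 wp0
slot 5 (MUL): stall WR_PORT — free A1,Mu1,Ld2,B1 rp4 wp0
slot 6 (BR): ISSUE — free A1,Mu1,Ld2,B0 rp2 wp0
slot 7 (ALU): stall WR_PORT — free A1,Mu1,Ld2,B0 rp2 wp0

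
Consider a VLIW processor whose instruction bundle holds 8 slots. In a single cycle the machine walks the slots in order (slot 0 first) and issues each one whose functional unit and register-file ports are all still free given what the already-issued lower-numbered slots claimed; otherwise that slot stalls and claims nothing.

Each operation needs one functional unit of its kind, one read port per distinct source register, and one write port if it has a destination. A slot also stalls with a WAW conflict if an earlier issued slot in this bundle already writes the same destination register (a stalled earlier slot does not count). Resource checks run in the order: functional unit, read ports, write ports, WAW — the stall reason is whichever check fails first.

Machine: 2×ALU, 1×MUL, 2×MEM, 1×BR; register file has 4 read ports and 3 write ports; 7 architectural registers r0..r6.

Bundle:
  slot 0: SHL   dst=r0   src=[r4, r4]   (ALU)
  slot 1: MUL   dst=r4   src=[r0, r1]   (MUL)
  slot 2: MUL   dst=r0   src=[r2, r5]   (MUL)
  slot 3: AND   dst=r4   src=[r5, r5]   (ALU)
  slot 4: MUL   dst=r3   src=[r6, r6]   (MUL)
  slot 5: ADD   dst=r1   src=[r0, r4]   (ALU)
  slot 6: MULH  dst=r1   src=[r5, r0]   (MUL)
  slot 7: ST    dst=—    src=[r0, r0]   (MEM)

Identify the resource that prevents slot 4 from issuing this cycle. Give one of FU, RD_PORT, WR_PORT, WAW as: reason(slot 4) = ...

[0] ALU needs rd=1 wr=1: ok; after: ALU=1 MUL=1 MEM=2 BR=1, R=3, W=2
[1] MUL needs rd=2 wr=1: ok; after: ALU=1 MUL=0 MEM=2 BR=1, R=1, W=1
[2] MUL needs rd=2 wr=1: FU; after: ALU=1 MUL=0 MEM=2 BR=1, R=1, W=1
[3] ALU needs rd=1 wr=1: WAW; after: ALU=1 MUL=0 MEM=2 BR=1, R=1, W=1
[4] MUL needs rd=1 wr=1: FU; after: ALU=1 MUL=0 MEM=2 BR=1, R=1, W=1
[5] ALU needs rd=2 wr=1: RD_PORT; after: ALU=1 MUL=0 MEM=2 BR=1, R=1, W=1
[6] MUL needs rd=2 wr=1: FU; after: ALU=1 MUL=0 MEM=2 BR=1, R=1, W=1
[7] MEM needs rd=1 wr=0: ok; after: ALU=1 MUL=0 MEM=1 BR=1, R=0, W=1

reason(slot 4) = FU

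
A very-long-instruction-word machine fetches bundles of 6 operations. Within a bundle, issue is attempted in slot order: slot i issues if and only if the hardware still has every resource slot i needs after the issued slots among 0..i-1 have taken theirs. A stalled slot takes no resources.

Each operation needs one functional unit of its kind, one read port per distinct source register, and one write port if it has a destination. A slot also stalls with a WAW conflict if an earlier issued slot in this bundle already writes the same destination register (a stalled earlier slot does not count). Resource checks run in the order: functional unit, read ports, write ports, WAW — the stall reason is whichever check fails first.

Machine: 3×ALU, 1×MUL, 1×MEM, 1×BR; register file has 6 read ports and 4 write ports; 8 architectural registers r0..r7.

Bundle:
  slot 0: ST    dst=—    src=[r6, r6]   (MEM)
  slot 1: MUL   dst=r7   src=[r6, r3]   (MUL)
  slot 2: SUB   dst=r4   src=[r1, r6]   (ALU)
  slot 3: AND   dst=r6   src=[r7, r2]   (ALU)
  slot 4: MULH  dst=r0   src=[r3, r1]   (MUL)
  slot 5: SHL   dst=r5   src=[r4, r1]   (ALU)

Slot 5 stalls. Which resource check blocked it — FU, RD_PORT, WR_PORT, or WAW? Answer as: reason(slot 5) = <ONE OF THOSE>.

[0] MEM needs rd=1 wr=0: ok; after: ALU=3 MUL=1 MEM=0 BR=1, R=5, W=4
[1] MUL needs rd=2 wr=1: ok; after: ALU=3 MUL=0 MEM=0 BR=1, R=3, W=3
[2] ALU needs rd=2 wr=1: ok; after: ALU=2 MUL=0 MEM=0 BR=1, R=1, W=2
[3] ALU needs rd=2 wr=1: RD_PORT; after: ALU=2 MUL=0 MEM=0 BR=1, R=1, W=2
[4] MUL needs rd=2 wr=1: FU; after: ALU=2 MUL=0 MEM=0 BR=1, R=1, W=2
[5] ALU needs rd=2 wr=1: RD_PORT; after: ALU=2 MUL=0 MEM=0 BR=1, R=1, W=2

reason(slot 5) = RD_PORT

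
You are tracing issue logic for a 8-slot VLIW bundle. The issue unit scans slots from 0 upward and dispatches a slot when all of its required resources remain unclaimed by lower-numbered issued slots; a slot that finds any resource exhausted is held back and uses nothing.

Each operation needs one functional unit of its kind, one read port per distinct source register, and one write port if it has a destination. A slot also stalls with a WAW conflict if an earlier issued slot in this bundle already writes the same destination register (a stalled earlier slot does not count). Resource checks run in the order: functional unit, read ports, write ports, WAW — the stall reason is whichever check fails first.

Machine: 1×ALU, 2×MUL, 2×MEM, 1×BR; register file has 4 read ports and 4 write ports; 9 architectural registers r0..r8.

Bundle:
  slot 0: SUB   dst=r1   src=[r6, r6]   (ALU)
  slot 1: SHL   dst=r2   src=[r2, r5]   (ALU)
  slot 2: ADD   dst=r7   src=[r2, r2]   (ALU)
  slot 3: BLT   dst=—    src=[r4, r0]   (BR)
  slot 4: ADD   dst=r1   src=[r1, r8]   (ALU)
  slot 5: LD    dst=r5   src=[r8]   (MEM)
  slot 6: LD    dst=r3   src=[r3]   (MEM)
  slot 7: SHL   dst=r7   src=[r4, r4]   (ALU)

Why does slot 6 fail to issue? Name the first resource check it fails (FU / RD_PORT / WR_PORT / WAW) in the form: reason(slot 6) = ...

reason(slot 6) = RD_PORT

#0 ALU src=r6,r6 dispatched  <A:0 Mu:2 Ld:2 B:1 rd:3 wr:3>
#1 ALU src=r2,r5 held:FU  <A:0 Mu:2 Ld:2 B:1 rd:3 wr:3>
#2 ALU src=r2,r2 held:FU  <A:0 Mu:2 Ld:2 B:1 rd:3 wr:3>
#3 BR src=r4,r0 dispatched  <A:0 Mu:2 Ld:2 B:0 rd:1 wr:3>
#4 ALU src=r1,r8 held:FU  <A:0 Mu:2 Ld:2 B:0 rd:1 wr:3>
#5 MEM src=r8 dispatched  <A:0 Mu:2 Ld:1 B:0 rd:0 wr:2>
#6 MEM src=r3 held:RD_PORT  <A:0 Mu:2 Ld:1 B:0 rd:0 wr:2>
#7 ALU src=r4,r4 held:FU  <A:0 Mu:2 Ld:1 B:0 rd:0 wr:2>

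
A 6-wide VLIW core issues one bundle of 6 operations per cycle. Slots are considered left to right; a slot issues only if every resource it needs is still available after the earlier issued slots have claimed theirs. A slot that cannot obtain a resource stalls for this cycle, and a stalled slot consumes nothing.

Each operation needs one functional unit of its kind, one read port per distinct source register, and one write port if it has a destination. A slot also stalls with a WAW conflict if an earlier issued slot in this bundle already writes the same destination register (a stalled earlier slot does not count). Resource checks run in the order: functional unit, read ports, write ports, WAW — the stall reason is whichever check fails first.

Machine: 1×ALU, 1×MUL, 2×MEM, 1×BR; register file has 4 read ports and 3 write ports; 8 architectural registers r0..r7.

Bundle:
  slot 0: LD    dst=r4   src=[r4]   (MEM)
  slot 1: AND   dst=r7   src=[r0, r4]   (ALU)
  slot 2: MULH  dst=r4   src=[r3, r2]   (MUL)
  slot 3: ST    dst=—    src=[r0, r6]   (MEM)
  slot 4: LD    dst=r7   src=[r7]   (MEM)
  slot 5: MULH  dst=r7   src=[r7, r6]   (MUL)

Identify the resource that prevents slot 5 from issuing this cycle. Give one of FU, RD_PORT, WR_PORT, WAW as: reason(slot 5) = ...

reason(slot 5) = RD_PORT

slot 0 (MEM): ISSUE — free A1,Mu1,Ld1,B1 rp3 wp2
slot 1 (ALU): ISSUE — free A0,Mu1,Ld1,B1 rp1 wp1
slot 2 (MUL): stall RD_PORT — free A0,Mu1,Ld1,B1 rp1 wp1
slot 3 (MEM): stall RD_PORT — free A0,Mu1,Ld1,B1 rp1 wp1
slot 4 (MEM): stall WAW — free A0,Mu1,Ld1,B1 rp1 wp1
slot 5 (MUL): stall RD_PORT — free A0,Mu1,Ld1,B1 rp1 wp1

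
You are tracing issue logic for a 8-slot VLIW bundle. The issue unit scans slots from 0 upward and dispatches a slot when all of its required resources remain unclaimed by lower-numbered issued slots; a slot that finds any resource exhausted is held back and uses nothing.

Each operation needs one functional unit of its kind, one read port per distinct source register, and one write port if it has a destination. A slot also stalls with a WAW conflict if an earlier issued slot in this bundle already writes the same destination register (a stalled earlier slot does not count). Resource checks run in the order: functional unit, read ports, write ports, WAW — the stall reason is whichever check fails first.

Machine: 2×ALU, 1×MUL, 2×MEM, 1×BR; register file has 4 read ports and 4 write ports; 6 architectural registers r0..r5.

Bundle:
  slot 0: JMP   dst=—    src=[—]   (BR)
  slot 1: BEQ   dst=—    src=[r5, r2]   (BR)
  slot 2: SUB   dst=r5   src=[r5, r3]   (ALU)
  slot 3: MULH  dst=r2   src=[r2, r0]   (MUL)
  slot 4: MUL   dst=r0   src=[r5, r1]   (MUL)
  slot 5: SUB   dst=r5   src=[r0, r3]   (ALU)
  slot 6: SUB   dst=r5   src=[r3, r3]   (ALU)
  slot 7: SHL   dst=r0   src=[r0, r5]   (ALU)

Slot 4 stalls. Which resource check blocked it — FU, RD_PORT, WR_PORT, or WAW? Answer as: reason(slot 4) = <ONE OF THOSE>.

slot 0 (BR): ISSUE — free A2,Mu1,Ld2,B0 rp4 wp4
slot 1 (BR): stall FU — free A2,Mu1,Ld2,B0 rp4 wp4
slot 2 (ALU): ISSUE — free A1,Mu1,Ld2,B0 rp2 wp3
slot 3 (MUL): ISSUE — free A1,Mu0,Ld2,B0 rp0 wp2
slot 4 (MUL): stall FU — free A1,Mu0,Ld2,B0 rp0 wp2
slot 5 (ALU): stall RD_PORT — free A1,Mu0,Ld2,B0 rp0 wp2
slot 6 (ALU): stall RD_PORT — free A1,Mu0,Ld2,B0 rp0 wp2
slot 7 (ALU): stall RD_PORT — free A1,Mu0,Ld2,B0 rp0 wp2

reason(slot 4) = FU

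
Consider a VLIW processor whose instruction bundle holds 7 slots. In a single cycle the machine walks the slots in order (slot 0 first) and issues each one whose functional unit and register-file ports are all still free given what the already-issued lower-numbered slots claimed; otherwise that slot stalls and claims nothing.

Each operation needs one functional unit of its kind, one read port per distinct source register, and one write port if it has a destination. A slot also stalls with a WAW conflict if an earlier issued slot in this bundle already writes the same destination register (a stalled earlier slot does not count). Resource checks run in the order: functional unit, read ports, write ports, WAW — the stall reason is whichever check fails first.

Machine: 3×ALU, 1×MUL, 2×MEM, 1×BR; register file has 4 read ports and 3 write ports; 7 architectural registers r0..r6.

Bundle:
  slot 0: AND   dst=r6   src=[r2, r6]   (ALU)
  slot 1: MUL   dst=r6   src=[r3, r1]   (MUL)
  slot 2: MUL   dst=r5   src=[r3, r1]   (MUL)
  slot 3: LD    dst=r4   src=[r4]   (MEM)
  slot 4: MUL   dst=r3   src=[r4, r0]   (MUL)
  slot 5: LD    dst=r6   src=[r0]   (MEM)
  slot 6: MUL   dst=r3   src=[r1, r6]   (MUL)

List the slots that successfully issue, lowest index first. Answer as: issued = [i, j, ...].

issued = [0, 2]

(0) want 1×ALU +2rd +1wr — yes → AL2|MU1|ME2|BR1|rd2|wr2
(1) want 1×MUL +2rd +1wr — WAW → AL2|MU1|ME2|BR1|rd2|wr2
(2) want 1×MUL +2rd +1wr — yes → AL2|MU0|ME2|BR1|rd0|wr1
(3) want 1×MEM +1rd +1wr — RD_PORT → AL2|MU0|ME2|BR1|rd0|wr1
(4) want 1×MUL +2rd +1wr — FU → AL2|MU0|ME2|BR1|rd0|wr1
(5) want 1×MEM +1rd +1wr — RD_PORT → AL2|MU0|ME2|BR1|rd0|wr1
(6) want 1×MUL +2rd +1wr — FU → AL2|MU0|ME2|BR1|rd0|wr1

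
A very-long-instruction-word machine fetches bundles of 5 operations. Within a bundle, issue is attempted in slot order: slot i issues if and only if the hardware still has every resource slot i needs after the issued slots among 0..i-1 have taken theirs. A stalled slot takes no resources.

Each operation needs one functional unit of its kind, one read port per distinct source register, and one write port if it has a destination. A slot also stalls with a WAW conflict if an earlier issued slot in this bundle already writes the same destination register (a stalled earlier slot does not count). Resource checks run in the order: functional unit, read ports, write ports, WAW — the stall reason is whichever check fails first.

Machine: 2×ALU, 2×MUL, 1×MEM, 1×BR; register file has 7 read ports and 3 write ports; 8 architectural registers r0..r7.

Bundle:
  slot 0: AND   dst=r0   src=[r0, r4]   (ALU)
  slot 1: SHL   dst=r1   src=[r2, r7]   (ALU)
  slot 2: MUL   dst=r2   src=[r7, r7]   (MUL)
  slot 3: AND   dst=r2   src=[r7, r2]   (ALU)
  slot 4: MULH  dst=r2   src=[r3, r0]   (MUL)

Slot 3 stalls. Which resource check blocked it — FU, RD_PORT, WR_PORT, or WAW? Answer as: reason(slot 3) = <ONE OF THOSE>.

reason(slot 3) = FU

[0] ALU needs rd=2 wr=1: ok; after: ALU=1 MUL=2 MEM=1 BR=1, R=5, W=2
[1] ALU needs rd=2 wr=1: ok; after: ALU=0 MUL=2 MEM=1 BR=1, R=3, W=1
[2] MUL needs rd=1 wr=1: ok; after: ALU=0 MUL=1 MEM=1 BR=1, R=2, W=0
[3] ALU needs rd=2 wr=1: FU; after: ALU=0 MUL=1 MEM=1 BR=1, R=2, W=0
[4] MUL needs rd=2 wr=1: WR_PORT; after: ALU=0 MUL=1 MEM=1 BR=1, R=2, W=0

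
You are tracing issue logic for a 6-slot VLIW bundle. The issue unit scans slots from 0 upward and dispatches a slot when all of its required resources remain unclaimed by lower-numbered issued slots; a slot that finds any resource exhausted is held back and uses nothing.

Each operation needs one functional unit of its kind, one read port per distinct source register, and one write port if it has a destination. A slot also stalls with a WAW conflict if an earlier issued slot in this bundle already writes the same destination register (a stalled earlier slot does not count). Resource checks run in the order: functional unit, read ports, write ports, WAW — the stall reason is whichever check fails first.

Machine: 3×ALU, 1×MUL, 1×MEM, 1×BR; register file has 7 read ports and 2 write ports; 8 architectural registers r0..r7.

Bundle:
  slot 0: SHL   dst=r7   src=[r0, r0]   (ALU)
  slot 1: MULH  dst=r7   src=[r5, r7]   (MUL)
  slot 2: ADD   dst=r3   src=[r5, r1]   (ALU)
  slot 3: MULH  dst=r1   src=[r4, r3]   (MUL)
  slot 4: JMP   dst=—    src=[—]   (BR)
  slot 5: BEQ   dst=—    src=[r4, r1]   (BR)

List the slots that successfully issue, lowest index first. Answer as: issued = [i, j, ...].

issued = [0, 2, 4]

(0) want 1×ALU +1rd +1wr — yes → AL2|MU1|ME1|BR1|rd6|wr1
(1) want 1×MUL +2rd +1wr — WAW → AL2|MU1|ME1|BR1|rd6|wr1
(2) want 1×ALU +2rd +1wr — yes → AL1|MU1|ME1|BR1|rd4|wr0
(3) want 1×MUL +2rd +1wr — WR_PORT → AL1|MU1|ME1|BR1|rd4|wr0
(4) want 1×BR +0rd +0wr — yes → AL1|MU1|ME1|BR0|rd4|wr0
(5) want 1×BR +2rd +0wr — FU → AL1|MU1|ME1|BR0|rd4|wr0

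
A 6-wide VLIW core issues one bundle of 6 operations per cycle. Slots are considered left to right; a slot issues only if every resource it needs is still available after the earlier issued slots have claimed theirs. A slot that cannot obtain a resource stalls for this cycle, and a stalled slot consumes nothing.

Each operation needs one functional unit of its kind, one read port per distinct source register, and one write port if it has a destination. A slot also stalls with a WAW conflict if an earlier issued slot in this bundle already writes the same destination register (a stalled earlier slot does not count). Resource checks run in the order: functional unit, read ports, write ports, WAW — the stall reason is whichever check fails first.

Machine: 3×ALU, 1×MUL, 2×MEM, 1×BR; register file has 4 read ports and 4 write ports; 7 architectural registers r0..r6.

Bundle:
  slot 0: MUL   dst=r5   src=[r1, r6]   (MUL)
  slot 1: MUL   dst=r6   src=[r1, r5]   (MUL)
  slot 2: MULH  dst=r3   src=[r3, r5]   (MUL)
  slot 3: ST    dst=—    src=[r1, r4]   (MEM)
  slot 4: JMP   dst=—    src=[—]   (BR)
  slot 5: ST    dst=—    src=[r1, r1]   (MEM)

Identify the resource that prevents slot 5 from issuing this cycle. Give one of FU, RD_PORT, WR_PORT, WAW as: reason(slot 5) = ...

reason(slot 5) = RD_PORT

slot 0 (MUL): ISSUE — free A3,Mu0,Ld2,B1 rp2 wp3
slot 1 (MUL): stall FU — free A3,Mu0,Ld2,B1 rp2 wp3
slot 2 (MUL): stall FU — free A3,Mu0,Ld2,B1 rp2 wp3
slot 3 (MEM): ISSUE — free A3,Mu0,Ld1,B1 rp0 wp3
slot 4 (BR): ISSUE — free A3,Mu0,Ld1,B0 rp0 wp3
slot 5 (MEM): stall RD_PORT — free A3,Mu0,Ld1,B0 rp0 wp3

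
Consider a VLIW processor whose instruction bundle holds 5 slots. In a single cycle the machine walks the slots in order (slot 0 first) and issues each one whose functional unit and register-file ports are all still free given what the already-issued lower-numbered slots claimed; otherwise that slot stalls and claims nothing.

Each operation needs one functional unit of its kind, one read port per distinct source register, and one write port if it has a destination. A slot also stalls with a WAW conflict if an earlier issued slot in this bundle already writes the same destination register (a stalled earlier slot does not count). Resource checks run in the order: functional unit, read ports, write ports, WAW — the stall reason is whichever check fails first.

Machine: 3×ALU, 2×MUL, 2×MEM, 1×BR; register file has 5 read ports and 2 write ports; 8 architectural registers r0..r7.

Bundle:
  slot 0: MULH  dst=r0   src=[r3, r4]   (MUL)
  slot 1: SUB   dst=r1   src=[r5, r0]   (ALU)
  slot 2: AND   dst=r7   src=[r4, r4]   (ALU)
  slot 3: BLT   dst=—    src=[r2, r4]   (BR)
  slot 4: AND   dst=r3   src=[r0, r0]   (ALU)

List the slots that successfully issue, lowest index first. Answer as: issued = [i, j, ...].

slot 0 (MUL): ISSUE — free A3,Mu1,Ld2,B1 rp3 wp1
slot 1 (ALU): ISSUE — free A2,Mu1,Ld2,B1 rp1 wp0
slot 2 (ALU): stall WR_PORT — free A2,Mu1,Ld2,B1 rp1 wp0
slot 3 (BR): stall RD_PORT — free A2,Mu1,Ld2,B1 rp1 wp0
slot 4 (ALU): stall WR_PORT — free A2,Mu1,Ld2,B1 rp1 wp0

issued = [0, 1]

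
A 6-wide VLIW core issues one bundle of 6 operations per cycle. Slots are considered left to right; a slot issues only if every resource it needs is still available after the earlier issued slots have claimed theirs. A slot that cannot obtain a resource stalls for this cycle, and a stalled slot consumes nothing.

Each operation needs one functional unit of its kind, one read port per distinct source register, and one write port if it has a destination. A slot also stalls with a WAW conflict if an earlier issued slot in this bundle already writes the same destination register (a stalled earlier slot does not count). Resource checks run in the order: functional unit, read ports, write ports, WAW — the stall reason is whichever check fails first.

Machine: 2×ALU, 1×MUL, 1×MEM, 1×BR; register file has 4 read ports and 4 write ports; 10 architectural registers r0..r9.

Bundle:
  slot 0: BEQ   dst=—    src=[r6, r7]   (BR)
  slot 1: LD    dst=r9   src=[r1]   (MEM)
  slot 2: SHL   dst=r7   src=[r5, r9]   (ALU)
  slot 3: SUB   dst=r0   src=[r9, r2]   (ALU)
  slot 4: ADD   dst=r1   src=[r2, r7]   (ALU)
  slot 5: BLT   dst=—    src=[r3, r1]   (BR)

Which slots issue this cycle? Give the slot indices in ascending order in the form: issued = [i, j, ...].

issued = [0, 1]

[0] BR needs rd=2 wr=0: ok; after: ALU=2 MUL=1 MEM=1 BR=0, R=2, W=4
[1] MEM needs rd=1 wr=1: ok; after: ALU=2 MUL=1 MEM=0 BR=0, R=1, W=3
[2] ALU needs rd=2 wr=1: RD_PORT; after: ALU=2 MUL=1 MEM=0 BR=0, R=1, W=3
[3] ALU needs rd=2 wr=1: RD_PORT; after: ALU=2 MUL=1 MEM=0 BR=0, R=1, W=3
[4] ALU needs rd=2 wr=1: RD_PORT; after: ALU=2 MUL=1 MEM=0 BR=0, R=1, W=3
[5] BR needs rd=2 wr=0: FU; after: ALU=2 MUL=1 MEM=0 BR=0, R=1, W=3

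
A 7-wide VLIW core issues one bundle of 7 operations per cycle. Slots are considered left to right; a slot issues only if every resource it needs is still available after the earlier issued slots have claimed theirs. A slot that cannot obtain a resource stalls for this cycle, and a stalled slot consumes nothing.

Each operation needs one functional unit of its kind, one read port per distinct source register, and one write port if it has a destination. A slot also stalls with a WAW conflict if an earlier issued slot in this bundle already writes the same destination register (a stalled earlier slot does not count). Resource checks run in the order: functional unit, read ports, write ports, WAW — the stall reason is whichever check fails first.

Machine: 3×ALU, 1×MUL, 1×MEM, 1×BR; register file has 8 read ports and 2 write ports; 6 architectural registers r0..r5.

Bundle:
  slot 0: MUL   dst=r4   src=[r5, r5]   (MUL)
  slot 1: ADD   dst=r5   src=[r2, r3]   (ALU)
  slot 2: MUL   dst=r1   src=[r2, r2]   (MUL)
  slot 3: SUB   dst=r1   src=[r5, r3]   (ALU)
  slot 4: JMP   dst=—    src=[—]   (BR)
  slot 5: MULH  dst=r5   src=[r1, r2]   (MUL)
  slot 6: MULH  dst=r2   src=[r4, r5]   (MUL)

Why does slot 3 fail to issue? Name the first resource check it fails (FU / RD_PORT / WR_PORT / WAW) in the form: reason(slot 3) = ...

[0] MUL needs rd=1 wr=1: ok; after: ALU=3 MUL=0 MEM=1 BR=1, R=7, W=1
[1] ALU needs rd=2 wr=1: ok; after: ALU=2 MUL=0 MEM=1 BR=1, R=5, W=0
[2] MUL needs rd=1 wr=1: FU; after: ALU=2 MUL=0 MEM=1 BR=1, R=5, W=0
[3] ALU needs rd=2 wr=1: WR_PORT; after: ALU=2 MUL=0 MEM=1 BR=1, R=5, W=0
[4] BR needs rd=0 wr=0: ok; after: ALU=2 MUL=0 MEM=1 BR=0, R=5, W=0
[5] MUL needs rd=2 wr=1: FU; after: ALU=2 MUL=0 MEM=1 BR=0, R=5, W=0
[6] MUL needs rd=2 wr=1: FU; after: ALU=2 MUL=0 MEM=1 BR=0, R=5, W=0

reason(slot 3) = WR_PORT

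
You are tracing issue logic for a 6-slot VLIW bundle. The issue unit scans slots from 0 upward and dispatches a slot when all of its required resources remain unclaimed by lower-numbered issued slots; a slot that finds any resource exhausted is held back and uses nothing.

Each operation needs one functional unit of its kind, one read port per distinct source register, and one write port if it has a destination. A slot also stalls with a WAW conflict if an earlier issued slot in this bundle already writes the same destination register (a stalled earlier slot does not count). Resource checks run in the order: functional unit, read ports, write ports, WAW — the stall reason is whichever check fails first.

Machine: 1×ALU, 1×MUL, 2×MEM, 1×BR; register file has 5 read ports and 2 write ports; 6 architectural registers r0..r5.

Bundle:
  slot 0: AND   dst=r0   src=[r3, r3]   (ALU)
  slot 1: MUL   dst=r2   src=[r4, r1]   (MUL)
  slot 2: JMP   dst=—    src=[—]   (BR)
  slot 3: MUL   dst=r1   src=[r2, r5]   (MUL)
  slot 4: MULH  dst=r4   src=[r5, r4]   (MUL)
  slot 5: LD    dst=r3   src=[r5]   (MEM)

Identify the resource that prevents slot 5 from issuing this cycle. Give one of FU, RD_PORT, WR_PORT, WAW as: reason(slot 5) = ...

  0. ALU→r0 ⇒ go  {0A/1Mu/2Ld/1B | 4r 1w}
  1. MUL→r2 ⇒ go  {0A/0Mu/2Ld/1B | 2r 0w}
  2. BR ⇒ go  {0A/0Mu/2Ld/0B | 2r 0w}
  3. MUL→r1 ⇒ no(FU)  {0A/0Mu/2Ld/0B | 2r 0w}
  4. MUL→r4 ⇒ no(FU)  {0A/0Mu/2Ld/0B | 2r 0w}
  5. MEM→r3 ⇒ no(WR_PORT)  {0A/0Mu/2Ld/0B | 2r 0w}

reason(slot 5) = WR_PORT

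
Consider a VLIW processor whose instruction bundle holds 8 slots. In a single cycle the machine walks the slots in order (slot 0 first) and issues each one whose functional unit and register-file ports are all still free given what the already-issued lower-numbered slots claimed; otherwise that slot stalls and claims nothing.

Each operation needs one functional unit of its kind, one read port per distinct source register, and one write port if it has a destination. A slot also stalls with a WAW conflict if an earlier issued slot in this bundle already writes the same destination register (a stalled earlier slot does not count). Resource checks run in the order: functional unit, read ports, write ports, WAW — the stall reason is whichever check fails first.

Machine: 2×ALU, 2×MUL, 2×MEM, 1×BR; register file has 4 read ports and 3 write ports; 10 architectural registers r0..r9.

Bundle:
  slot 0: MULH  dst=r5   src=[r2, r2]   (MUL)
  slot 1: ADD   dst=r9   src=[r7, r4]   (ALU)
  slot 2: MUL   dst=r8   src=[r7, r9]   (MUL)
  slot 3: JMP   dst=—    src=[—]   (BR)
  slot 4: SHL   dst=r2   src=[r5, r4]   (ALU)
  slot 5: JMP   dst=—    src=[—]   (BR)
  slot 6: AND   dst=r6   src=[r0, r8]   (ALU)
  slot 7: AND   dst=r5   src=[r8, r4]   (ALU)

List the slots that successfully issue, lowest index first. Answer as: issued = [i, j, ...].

issued = [0, 1, 3]

#0 MUL src=r2,r2 dispatched  <A:2 Mu:1 Ld:2 B:1 rd:3 wr:2>
#1 ALU src=r7,r4 dispatched  <A:1 Mu:1 Ld:2 B:1 rd:1 wr:1>
#2 MUL src=r7,r9 held:RD_PORT  <A:1 Mu:1 Ld:2 B:1 rd:1 wr:1>
#3 BR src=- dispatched  <A:1 Mu:1 Ld:2 B:0 rd:1 wr:1>
#4 ALU src=r5,r4 held:RD_PORT  <A:1 Mu:1 Ld:2 B:0 rd:1 wr:1>
#5 BR src=- held:FU  <A:1 Mu:1 Ld:2 B:0 rd:1 wr:1>
#6 ALU src=r0,r8 held:RD_PORT  <A:1 Mu:1 Ld:2 B:0 rd:1 wr:1>
#7 ALU src=r8,r4 held:RD_PORT  <A:1 Mu:1 Ld:2 B:0 rd:1 wr:1>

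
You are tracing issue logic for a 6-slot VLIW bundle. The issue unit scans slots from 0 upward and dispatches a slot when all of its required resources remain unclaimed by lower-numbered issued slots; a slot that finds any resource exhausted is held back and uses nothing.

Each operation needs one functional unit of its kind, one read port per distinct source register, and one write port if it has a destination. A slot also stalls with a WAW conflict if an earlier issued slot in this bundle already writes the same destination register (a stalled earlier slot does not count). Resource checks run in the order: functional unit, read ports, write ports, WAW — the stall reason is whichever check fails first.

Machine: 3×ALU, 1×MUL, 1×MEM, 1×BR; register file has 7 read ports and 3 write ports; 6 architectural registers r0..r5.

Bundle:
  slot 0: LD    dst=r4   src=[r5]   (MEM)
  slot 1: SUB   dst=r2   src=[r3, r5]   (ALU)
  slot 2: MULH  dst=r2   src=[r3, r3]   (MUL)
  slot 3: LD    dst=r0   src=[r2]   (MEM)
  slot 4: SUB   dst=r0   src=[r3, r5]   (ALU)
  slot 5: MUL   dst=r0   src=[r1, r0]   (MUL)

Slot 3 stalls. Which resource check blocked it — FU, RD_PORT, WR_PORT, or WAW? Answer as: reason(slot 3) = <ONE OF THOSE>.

(0) want 1×MEM +1rd +1wr — yes → AL3|MU1|ME0|BR1|rd6|wr2
(1) want 1×ALU +2rd +1wr — yes → AL2|MU1|ME0|BR1|rd4|wr1
(2) want 1×MUL +1rd +1wr — WAW → AL2|MU1|ME0|BR1|rd4|wr1
(3) want 1×MEM +1rd +1wr — FU → AL2|MU1|ME0|BR1|rd4|wr1
(4) want 1×ALU +2rd +1wr — yes → AL1|MU1|ME0|BR1|rd2|wr0
(5) want 1×MUL +2rd +1wr — WR_PORT → AL1|MU1|ME0|BR1|rd2|wr0

reason(slot 3) = FU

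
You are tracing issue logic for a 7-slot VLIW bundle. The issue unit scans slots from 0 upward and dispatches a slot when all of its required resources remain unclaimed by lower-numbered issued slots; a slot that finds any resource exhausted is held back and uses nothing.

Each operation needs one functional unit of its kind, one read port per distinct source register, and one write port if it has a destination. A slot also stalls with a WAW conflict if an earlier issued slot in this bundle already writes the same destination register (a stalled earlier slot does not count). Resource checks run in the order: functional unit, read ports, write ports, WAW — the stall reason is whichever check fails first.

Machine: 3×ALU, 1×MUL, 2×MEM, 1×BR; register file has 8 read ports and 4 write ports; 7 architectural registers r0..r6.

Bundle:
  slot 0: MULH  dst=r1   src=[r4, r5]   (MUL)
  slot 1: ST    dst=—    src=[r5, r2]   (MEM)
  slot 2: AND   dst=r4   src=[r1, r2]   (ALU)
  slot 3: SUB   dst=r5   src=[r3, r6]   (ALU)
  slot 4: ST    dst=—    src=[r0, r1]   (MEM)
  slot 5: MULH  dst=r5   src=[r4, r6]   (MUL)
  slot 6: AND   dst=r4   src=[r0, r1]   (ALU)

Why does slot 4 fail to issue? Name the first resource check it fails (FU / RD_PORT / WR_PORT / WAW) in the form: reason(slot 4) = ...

slot 0 (MUL): ISSUE — free A3,Mu0,Ld2,B1 rp6 wp3
slot 1 (MEM): ISSUE — free A3,Mu0,Ld1,B1 rp4 wp3
slot 2 (ALU): ISSUE — free A2,Mu0,Ld1,B1 rp2 wp2
slot 3 (ALU): ISSUE — free A1,Mu0,Ld1,B1 rp0 wp1
slot 4 (MEM): stall RD_PORT — free A1,Mu0,Ld1,B1 rp0 wp1
slot 5 (MUL): stall FU — free A1,Mu0,Ld1,B1 rp0 wp1
slot 6 (ALU): stall RD_PORT — free A1,Mu0,Ld1,B1 rp0 wp1

reason(slot 4) = RD_PORT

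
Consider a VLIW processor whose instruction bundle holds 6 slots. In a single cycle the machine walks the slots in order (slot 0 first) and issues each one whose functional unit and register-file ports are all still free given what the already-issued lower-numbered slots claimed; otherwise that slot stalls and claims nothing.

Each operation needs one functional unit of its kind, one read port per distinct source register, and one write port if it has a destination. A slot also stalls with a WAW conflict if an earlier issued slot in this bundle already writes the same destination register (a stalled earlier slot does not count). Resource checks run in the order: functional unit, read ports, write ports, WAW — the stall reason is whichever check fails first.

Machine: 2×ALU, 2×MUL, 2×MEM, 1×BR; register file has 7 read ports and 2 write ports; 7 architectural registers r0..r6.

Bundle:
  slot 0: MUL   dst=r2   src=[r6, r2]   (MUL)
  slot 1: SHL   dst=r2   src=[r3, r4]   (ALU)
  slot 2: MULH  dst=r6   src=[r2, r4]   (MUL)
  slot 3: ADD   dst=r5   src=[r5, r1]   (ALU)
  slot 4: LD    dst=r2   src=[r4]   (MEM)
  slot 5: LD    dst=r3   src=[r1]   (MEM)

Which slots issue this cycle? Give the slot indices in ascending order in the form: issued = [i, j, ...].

slot 0 (MUL): ISSUE — free A2,Mu1,Ld2,B1 rp5 wp1
slot 1 (ALU): stall WAW — free A2,Mu1,Ld2,B1 rp5 wp1
slot 2 (MUL): ISSUE — free A2,Mu0,Ld2,B1 rp3 wp0
slot 3 (ALU): stall WR_PORT — free A2,Mu0,Ld2,B1 rp3 wp0
slot 4 (MEM): stall WR_PORT — free A2,Mu0,Ld2,B1 rp3 wp0
slot 5 (MEM): stall WR_PORT — free A2,Mu0,Ld2,B1 rp3 wp0

issued = [0, 2]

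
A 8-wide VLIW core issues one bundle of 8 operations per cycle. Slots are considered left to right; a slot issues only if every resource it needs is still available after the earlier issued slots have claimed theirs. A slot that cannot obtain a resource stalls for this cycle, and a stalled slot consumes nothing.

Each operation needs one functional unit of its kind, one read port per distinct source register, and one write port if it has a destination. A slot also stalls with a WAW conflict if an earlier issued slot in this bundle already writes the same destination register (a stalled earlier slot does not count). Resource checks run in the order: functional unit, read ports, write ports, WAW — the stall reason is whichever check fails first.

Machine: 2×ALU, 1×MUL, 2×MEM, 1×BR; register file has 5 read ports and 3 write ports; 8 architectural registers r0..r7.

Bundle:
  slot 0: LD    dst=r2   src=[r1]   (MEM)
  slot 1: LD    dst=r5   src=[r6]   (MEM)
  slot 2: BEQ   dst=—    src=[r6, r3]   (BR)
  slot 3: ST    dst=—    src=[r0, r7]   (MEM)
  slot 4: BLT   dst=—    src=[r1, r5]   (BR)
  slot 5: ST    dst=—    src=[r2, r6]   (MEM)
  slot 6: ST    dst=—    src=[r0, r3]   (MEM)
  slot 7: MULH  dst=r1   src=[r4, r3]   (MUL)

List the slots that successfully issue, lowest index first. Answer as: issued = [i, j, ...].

  0. MEM→r2 ⇒ go  {2A/1Mu/1Ld/1B | 4r 2w}
  1. MEM→r5 ⇒ go  {2A/1Mu/0Ld/1B | 3r 1w}
  2. BR ⇒ go  {2A/1Mu/0Ld/0B | 1r 1w}
  3. MEM ⇒ no(FU)  {2A/1Mu/0Ld/0B | 1r 1w}
  4. BR ⇒ no(FU)  {2A/1Mu/0Ld/0B | 1r 1w}
  5. MEM ⇒ no(FU)  {2A/1Mu/0Ld/0B | 1r 1w}
  6. MEM ⇒ no(FU)  {2A/1Mu/0Ld/0B | 1r 1w}
  7. MUL→r1 ⇒ no(RD_PORT)  {2A/1Mu/0Ld/0B | 1r 1w}

issued = [0, 1, 2]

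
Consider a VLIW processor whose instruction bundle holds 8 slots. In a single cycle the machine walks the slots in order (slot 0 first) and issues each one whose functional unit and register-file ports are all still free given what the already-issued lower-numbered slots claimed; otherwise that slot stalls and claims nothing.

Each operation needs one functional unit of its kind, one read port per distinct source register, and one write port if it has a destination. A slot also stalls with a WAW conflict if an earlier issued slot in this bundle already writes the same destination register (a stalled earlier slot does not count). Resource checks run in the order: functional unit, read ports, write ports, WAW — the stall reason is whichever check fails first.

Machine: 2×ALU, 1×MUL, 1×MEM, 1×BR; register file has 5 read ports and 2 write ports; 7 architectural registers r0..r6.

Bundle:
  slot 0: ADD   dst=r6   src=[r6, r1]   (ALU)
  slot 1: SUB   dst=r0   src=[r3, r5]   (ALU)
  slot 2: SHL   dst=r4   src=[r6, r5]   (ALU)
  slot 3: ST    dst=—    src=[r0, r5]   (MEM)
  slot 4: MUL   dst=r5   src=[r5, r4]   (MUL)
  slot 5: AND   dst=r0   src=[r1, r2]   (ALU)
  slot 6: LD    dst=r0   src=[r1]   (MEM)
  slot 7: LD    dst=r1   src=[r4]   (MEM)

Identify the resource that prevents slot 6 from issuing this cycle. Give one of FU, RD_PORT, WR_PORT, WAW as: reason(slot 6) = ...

(0) want 1×ALU +2rd +1wr — yes → AL1|MU1|ME1|BR1|rd3|wr1
(1) want 1×ALU +2rd +1wr — yes → AL0|MU1|ME1|BR1|rd1|wr0
(2) want 1×ALU +2rd +1wr — FU → AL0|MU1|ME1|BR1|rd1|wr0
(3) want 1×MEM +2rd +0wr — RD_PORT → AL0|MU1|ME1|BR1|rd1|wr0
(4) want 1×MUL +2rd +1wr — RD_PORT → AL0|MU1|ME1|BR1|rd1|wr0
(5) want 1×ALU +2rd +1wr — FU → AL0|MU1|ME1|BR1|rd1|wr0
(6) want 1×MEM +1rd +1wr — WR_PORT → AL0|MU1|ME1|BR1|rd1|wr0
(7) want 1×MEM +1rd +1wr — WR_PORT → AL0|MU1|ME1|BR1|rd1|wr0

reason(slot 6) = WR_PORT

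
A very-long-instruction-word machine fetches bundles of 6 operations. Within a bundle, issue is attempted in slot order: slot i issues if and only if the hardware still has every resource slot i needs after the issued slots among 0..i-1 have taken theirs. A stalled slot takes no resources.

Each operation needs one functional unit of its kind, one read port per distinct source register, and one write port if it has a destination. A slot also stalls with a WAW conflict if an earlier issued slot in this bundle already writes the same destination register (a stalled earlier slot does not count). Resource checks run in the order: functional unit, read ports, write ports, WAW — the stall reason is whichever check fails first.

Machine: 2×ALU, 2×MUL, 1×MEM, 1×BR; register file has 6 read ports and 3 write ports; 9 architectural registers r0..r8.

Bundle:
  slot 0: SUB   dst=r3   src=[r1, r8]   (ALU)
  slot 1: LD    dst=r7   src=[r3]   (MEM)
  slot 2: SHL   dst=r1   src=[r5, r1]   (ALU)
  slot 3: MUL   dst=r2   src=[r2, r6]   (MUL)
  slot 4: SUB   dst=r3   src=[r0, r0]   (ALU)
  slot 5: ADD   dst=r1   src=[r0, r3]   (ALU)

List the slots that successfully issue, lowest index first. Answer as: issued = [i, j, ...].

(0) want 1×ALU +2rd +1wr — yes → AL1|MU2|ME1|BR1|rd4|wr2
(1) want 1×MEM +1rd +1wr — yes → AL1|MU2|ME0|BR1|rd3|wr1
(2) want 1×ALU +2rd +1wr — yes → AL0|MU2|ME0|BR1|rd1|wr0
(3) want 1×MUL +2rd +1wr — RD_PORT → AL0|MU2|ME0|BR1|rd1|wr0
(4) want 1×ALU +1rd +1wr — FU → AL0|MU2|ME0|BR1|rd1|wr0
(5) want 1×ALU +2rd +1wr — FU → AL0|MU2|ME0|BR1|rd1|wr0

issued = [0, 1, 2]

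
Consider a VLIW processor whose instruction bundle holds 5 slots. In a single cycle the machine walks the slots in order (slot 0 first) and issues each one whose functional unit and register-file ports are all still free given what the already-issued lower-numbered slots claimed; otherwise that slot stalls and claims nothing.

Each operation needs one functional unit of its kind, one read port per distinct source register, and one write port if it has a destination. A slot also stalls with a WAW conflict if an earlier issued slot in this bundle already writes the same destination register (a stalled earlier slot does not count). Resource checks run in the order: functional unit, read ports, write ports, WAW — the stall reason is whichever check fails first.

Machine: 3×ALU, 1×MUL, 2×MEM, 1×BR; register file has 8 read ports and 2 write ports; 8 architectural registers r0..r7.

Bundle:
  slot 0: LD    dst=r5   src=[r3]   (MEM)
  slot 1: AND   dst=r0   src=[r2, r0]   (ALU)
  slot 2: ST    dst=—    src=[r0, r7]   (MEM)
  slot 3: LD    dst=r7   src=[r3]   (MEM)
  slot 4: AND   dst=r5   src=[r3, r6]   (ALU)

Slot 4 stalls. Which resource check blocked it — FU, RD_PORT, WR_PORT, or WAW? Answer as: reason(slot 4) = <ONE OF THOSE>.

[0] MEM needs rd=1 wr=1: ok; after: ALU=3 MUL=1 MEM=1 BR=1, R=7, W=1
[1] ALU needs rd=2 wr=1: ok; after: ALU=2 MUL=1 MEM=1 BR=1, R=5, W=0
[2] MEM needs rd=2 wr=0: ok; after: ALU=2 MUL=1 MEM=0 BR=1, R=3, W=0
[3] MEM needs rd=1 wr=1: FU; after: ALU=2 MUL=1 MEM=0 BR=1, R=3, W=0
[4] ALU needs rd=2 wr=1: WR_PORT; after: ALU=2 MUL=1 MEM=0 BR=1, R=3, W=0

reason(slot 4) = WR_PORT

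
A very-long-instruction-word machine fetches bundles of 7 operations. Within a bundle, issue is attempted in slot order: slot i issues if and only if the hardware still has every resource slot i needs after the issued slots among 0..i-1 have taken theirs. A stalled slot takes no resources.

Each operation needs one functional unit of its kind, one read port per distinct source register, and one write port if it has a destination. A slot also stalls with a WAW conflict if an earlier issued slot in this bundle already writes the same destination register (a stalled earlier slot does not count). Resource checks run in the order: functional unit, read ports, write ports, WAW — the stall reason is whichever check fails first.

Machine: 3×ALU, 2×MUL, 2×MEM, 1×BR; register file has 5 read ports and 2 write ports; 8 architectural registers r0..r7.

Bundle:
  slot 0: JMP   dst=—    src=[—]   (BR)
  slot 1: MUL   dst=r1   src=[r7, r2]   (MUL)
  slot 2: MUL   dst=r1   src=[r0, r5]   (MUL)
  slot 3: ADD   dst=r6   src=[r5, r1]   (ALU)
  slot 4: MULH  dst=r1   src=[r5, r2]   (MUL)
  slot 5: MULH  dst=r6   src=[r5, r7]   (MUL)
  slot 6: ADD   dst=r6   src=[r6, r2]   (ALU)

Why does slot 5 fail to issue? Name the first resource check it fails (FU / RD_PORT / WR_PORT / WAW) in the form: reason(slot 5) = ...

reason(slot 5) = RD_PORT

  0. BR ⇒ go  {3A/2Mu/2Ld/0B | 5r 2w}
  1. MUL→r1 ⇒ go  {3A/1Mu/2Ld/0B | 3r 1w}
  2. MUL→r1 ⇒ no(WAW)  {3A/1Mu/2Ld/0B | 3r 1w}
  3. ALU→r6 ⇒ go  {2A/1Mu/2Ld/0B | 1r 0w}
  4. MUL→r1 ⇒ no(RD_PORT)  {2A/1Mu/2Ld/0B | 1r 0w}
  5. MUL→r6 ⇒ no(RD_PORT)  {2A/1Mu/2Ld/0B | 1r 0w}
  6. ALU→r6 ⇒ no(RD_PORT)  {2A/1Mu/2Ld/0B | 1r 0w}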